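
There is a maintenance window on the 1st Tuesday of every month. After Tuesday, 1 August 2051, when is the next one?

August 2051 starts on a Tuesday, so its 1st Tuesday is 1 August 2051.
That is not after 1 August 2051, so look at September 2051.
September 2051 starts on a Friday, so its 1st Tuesday is 5 September 2051 (4 days in).

5 September 2051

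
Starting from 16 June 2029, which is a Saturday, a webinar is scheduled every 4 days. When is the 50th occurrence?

29 December 2029

The 50th occurrence is 49 intervals after the first: 49 × 4 = 196 days after 16 June 2029.
June has 30 days — 14 days to the end of June leaves 182.
July has 31 days (151 left).
August has 31 days (120 left).
September has 30 days (90 left).
October has 31 days (59 left).
November has 30 days (29 left).
29 days into December → 29 December 2029.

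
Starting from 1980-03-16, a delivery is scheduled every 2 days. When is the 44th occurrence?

1980-06-10

The 44th occurrence is 43 intervals after the first: 43 × 2 = 86 days after 1980-03-16.
March has 31 days — 15 days to the end of March leaves 71.
April has 30 days (41 left).
May has 31 days (10 left).
10 days into June → 1980-06-10.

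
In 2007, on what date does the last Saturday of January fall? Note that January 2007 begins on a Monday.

2007-01-27

January 2007 begins on a Monday, so the first Saturday is January 6 (5 days later).
January 2007 has 31 days. Adding weeks: 6, 13, 20, 27 — the last one ≤ 31 is the 27th.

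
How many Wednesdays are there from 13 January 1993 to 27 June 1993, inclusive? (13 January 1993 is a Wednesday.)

24

13 January 1993 is a Wednesday; the first Wednesday on or after it is 13 January 1993.
From 13 January 1993 to 27 June 1993: 18 + 28 + 31 + 30 + 31 + 27 = 165 days (rest of January, February, March, April, May, June).
165 ÷ 7 = 23 full weeks with remainder 4, so 23 more Wednesdays after the first → 24.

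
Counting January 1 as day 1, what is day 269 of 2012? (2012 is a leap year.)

2012-09-25

January has 31 days (269 − 31 = 238 remain).
February has 29 days (238 − 29 = 209 remain).
March has 31 days (209 − 31 = 178 remain).
April has 30 days (178 − 30 = 148 remain).
May has 31 days (148 − 31 = 117 remain).
June has 30 days (117 − 30 = 87 remain).
July has 31 days (87 − 31 = 56 remain).
August has 31 days (56 − 31 = 25 remain).
25 into September → September 25.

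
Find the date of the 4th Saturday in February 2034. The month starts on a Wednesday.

2034-02-25

February 2034 begins on a Wednesday, so the first Saturday is February 4 (3 days later).
The 4th Saturday is 3 weeks later: 4 + 21 = 25.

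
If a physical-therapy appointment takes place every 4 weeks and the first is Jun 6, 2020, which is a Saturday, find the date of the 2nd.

The 2nd occurrence is 1 interval after the first: 1 × 28 = 28 days after Jun 6, 2020.
Jun has 30 days — 24 days to the end of Jun leaves 4.
4 days into Jul → Jul 4, 2020.

Jul 4, 2020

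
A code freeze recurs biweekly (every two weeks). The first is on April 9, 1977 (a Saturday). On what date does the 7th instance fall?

The 7th occurrence is 6 intervals after the first: 6 × 14 = 84 days after April 9, 1977.
April has 30 days — 21 days to the end of April leaves 63.
May has 31 days (32 left).
June has 30 days (2 left).
2 days into July → July 2, 1977.

July 2, 1977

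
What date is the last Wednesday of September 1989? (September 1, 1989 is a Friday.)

27 September 1989

September 1989 begins on a Friday, so the first Wednesday is September 6 (5 days later).
September 1989 has 30 days. Adding weeks: 6, 13, 20, 27 — the last one ≤ 30 is the 27th.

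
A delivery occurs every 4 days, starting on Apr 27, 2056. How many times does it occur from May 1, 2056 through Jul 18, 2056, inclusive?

Occurrences land 4·i days after Apr 27, 2056 for i = 0, 1, 2, …
May 1, 2056 is 4 days after the start; 4 ÷ 4 = 1 remainder 0. First occurrence in the window: #2 on May 1, 2056 (1×4 = 4 days in).
Jul 18, 2056 is 82 days after the start; 82 ÷ 4 = 20 remainder 2. Last occurrence in the window: #21 on Jul 16, 2056.
Occurrences #2 through #21: 20 in total.

20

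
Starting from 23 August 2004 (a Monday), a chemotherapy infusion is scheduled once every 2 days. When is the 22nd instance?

4 October 2004

The 22nd occurrence is 21 intervals after the first: 21 × 2 = 42 days after 23 August 2004.
August has 31 days — 8 days to the end of August leaves 34.
September has 30 days (4 left).
4 days into October → 4 October 2004.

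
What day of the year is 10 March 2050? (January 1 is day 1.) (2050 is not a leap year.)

Days in months before March: 31 + 28 = 59.
Plus 10 days into March → day 69.

69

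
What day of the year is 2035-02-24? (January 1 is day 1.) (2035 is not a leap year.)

55

Days in months before February: 31 = 31.
Plus 24 days into February → day 55.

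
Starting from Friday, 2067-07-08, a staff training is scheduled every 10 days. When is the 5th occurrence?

The 5th occurrence is 4 intervals after the first: 4 × 10 = 40 days after 2067-07-08.
July has 31 days — 23 days to the end of July leaves 17.
17 days into August → 2067-08-17.

2067-08-17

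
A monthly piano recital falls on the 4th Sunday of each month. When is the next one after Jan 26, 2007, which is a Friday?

Jan 28, 2007

Jan 2007 starts on a Monday; its first Sunday is the 7th, so the 4th Sunday is the 28th — Jan 28, 2007.
Jan 28, 2007 is after Jan 26, 2007, so that is the next one.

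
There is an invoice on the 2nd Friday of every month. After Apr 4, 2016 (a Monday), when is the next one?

Apr 8, 2016

Apr 2016 starts on a Friday; its first Friday is the 1st, so the 2nd Friday is the 8th — Apr 8, 2016.
Apr 8, 2016 is after Apr 4, 2016, so that is the next one.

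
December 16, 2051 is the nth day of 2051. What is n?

Days in months before December: 31 + 28 + 31 + 30 + 31 + 30 + 31 + 31 + 30 + 31 + 30 = 334.
Plus 16 days into December → day 350.

350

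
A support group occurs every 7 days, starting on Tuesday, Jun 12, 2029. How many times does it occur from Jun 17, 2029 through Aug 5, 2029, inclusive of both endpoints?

Occurrences land 7·i days after Jun 12, 2029 for i = 0, 1, 2, …
Jun 17, 2029 is 5 days after the start; 5 ÷ 7 = 0 remainder 5; since the remainder is 5, round up to i = 1. First occurrence in the window: #2 on Jun 19, 2029 (1×7 = 7 days in).
Aug 5, 2029 is 54 days after the start; 54 ÷ 7 = 7 remainder 5. Last occurrence in the window: #8 on Jul 31, 2029.
Occurrences #2 through #8: 7 in total.

7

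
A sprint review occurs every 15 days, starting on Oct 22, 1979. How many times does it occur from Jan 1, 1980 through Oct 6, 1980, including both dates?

Occurrences land 15·i days after Oct 22, 1979 for i = 0, 1, 2, …
Jan 1, 1980 is 71 days after the start; 71 ÷ 15 = 4 remainder 11; since the remainder is 11, round up to i = 5. First occurrence in the window: #6 on Jan 5, 1980 (5×15 = 75 days in).
Oct 6, 1980 is 350 days after the start; 350 ÷ 15 = 23 remainder 5. Last occurrence in the window: #24 on Oct 1, 1980.
Occurrences #6 through #24: 19 in total.

19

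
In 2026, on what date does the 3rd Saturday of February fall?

February 21, 2026

The first Saturday of February 2026 is February 7.
The 3rd Saturday is 2 weeks later: 7 + 14 = 21.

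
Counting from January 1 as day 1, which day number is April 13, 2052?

Days in months before April: 31 + 29 + 31 = 91.
Plus 13 days into April → day 104.

104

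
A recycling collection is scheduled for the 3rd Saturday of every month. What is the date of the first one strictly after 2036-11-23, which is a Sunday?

2036-12-20

November 2036 starts on a Saturday; its first Saturday is the 1st, so the 3rd Saturday is the 15th — 2036-11-15.
That is not after 2036-11-23, so look at December 2036.
December 2036 starts on a Monday; its first Saturday is the 6th, so the 3rd Saturday is the 20th — 2036-12-20.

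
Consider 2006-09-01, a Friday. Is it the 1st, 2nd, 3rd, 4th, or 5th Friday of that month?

Day 1 falls in week ⌈1/7⌉ of the month.
Days 1–7 hold the 1st Friday, 8–14 the 2nd, 15–21 the 3rd, 22–28 the 4th, 29–31 the 5th.
1 is in the range for the 1st.

1st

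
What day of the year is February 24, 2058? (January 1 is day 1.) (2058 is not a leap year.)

Days in months before February: 31 = 31.
Plus 24 days into February → day 55.

55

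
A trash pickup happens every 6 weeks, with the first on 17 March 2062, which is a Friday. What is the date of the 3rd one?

9 June 2062

The 3rd occurrence is 2 intervals after the first: 2 × 42 = 84 days after 17 March 2062.
March has 31 days — 14 days to the end of March leaves 70.
April has 30 days (40 left).
May has 31 days (9 left).
9 days into June → 9 June 2062.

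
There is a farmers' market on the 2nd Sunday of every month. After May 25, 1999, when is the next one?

May 1999 starts on a Saturday; its first Sunday is the 2nd, so the 2nd Sunday is the 9th — May 9, 1999.
That is not after May 25, 1999, so look at June 1999.
June 1999 starts on a Tuesday; its first Sunday is the 6th, so the 2nd Sunday is the 13th — June 13, 1999.

June 13, 1999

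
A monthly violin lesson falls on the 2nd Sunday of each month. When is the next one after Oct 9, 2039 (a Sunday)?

Nov 13, 2039

Oct 2039 starts on a Saturday; its first Sunday is the 2nd, so the 2nd Sunday is the 9th — Oct 9, 2039.
That is not after Oct 9, 2039, so look at Nov 2039.
Nov 2039 starts on a Tuesday; its first Sunday is the 6th, so the 2nd Sunday is the 13th — Nov 13, 2039.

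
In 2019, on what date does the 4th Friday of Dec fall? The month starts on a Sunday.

Dec 27, 2019

Dec 2019 begins on a Sunday, so the first Friday is Dec 6 (5 days later).
The 4th Friday is 3 weeks later: 6 + 21 = 27.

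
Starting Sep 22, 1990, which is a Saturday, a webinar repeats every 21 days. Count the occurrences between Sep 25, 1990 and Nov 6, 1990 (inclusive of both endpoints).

Occurrences land 21·i days after Sep 22, 1990 for i = 0, 1, 2, …
Sep 25, 1990 is 3 days after the start; 3 ÷ 21 = 0 remainder 3; since the remainder is 3, round up to i = 1. First occurrence in the window: #2 on Oct 13, 1990 (1×21 = 21 days in).
Nov 6, 1990 is 45 days after the start; 45 ÷ 21 = 2 remainder 3. Last occurrence in the window: #3 on Nov 3, 1990.
Occurrences #2 through #3: 2 in total.

2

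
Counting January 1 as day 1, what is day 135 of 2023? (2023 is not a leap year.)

May 15, 2023

Jan has 31 days (135 − 31 = 104 remain).
Feb has 28 days (104 − 28 = 76 remain).
Mar has 31 days (76 − 31 = 45 remain).
Apr has 30 days (45 − 30 = 15 remain).
15 into May → May 15.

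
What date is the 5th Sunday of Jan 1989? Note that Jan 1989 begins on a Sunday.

Jan 1989 begins on a Sunday, so the first Sunday is Jan 1.
The 5th Sunday is 4 weeks later: 1 + 28 = 29.

Jan 29, 1989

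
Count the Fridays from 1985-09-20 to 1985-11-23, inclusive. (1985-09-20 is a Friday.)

1985-09-20 is a Friday; the first Friday on or after it is 1985-09-20.
From 1985-09-20 to 1985-11-23: 10 + 31 + 23 = 64 days (rest of September, October, November).
64 ÷ 7 = 9 full weeks with remainder 1, so 9 more Fridays after the first → 10.

10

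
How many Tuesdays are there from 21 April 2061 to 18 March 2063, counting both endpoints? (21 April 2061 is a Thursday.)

99

21 April 2061 is a Thursday; the first Tuesday on or after it is 26 April 2061 (5 days later).
From 26 April 2061 to 18 March 2063: 249 + 365 + 77 = 691 days (rest of 2061, 2062, to 18 March 2063 in 2063).
691 ÷ 7 = 98 full weeks with remainder 5, so 98 more Tuesdays after the first → 99.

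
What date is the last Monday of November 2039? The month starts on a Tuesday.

November 2039 begins on a Tuesday, so the first Monday is November 7 (6 days later).
November 2039 has 30 days. Adding weeks: 7, 14, 21, 28 — the last one ≤ 30 is the 28th.

28 November 2039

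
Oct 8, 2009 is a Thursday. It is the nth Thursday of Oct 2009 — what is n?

Day 8 falls in week ⌈8/7⌉ of the month.
Days 1–7 hold the 1st Thursday, 8–14 the 2nd, 15–21 the 3rd, 22–28 the 4th, 29–31 the 5th.
8 is in the range for the 2nd.

2nd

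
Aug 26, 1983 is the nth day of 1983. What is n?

238

Days in months before Aug: 31 + 28 + 31 + 30 + 31 + 30 + 31 = 212.
Plus 26 days into Aug → day 238.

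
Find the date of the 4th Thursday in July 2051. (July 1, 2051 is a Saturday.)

July 2051 begins on a Saturday, so the first Thursday is July 6 (5 days later).
The 4th Thursday is 3 weeks later: 6 + 21 = 27.

2051-07-27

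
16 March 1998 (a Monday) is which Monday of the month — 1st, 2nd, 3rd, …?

3rd

Day 16 falls in week ⌈16/7⌉ of the month.
Days 1–7 hold the 1st Monday, 8–14 the 2nd, 15–21 the 3rd, 22–28 the 4th, 29–31 the 5th.
16 is in the range for the 3rd.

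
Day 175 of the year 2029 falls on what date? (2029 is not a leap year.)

January has 31 days (175 − 31 = 144 remain).
February has 28 days (144 − 28 = 116 remain).
March has 31 days (116 − 31 = 85 remain).
April has 30 days (85 − 30 = 55 remain).
May has 31 days (55 − 31 = 24 remain).
24 into June → June 24.

2029-06-24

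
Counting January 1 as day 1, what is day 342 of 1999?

Jan has 31 days (342 − 31 = 311 remain).
Feb has 28 days (311 − 28 = 283 remain).
Mar has 31 days (283 − 31 = 252 remain).
Apr has 30 days (252 − 30 = 222 remain).
May has 31 days (222 − 31 = 191 remain).
Jun has 30 days (191 − 30 = 161 remain).
Jul has 31 days (161 − 31 = 130 remain).
Aug has 31 days (130 − 31 = 99 remain).
Sep has 30 days (99 − 30 = 69 remain).
Oct has 31 days (69 − 31 = 38 remain).
Nov has 30 days (38 − 30 = 8 remain).
8 into Dec → Dec 8.

Dec 8, 1999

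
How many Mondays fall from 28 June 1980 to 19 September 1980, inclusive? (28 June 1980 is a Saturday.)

28 June 1980 is a Saturday; the first Monday on or after it is 30 June 1980 (2 days later).
From 30 June 1980 to 19 September 1980: 0 + 31 + 31 + 19 = 81 days (rest of June, July, August, September).
81 ÷ 7 = 11 full weeks with remainder 4, so 11 more Mondays after the first → 12.

12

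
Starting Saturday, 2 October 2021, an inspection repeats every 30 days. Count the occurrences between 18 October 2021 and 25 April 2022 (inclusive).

6

Occurrences land 30·i days after 2 October 2021 for i = 0, 1, 2, …
18 October 2021 is 16 days after the start; 16 ÷ 30 = 0 remainder 16; since the remainder is 16, round up to i = 1. First occurrence in the window: #2 on 1 November 2021 (1×30 = 30 days in).
25 April 2022 is 205 days after the start; 205 ÷ 30 = 6 remainder 25. Last occurrence in the window: #7 on 31 March 2022.
Occurrences #2 through #7: 6 in total.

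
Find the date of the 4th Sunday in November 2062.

26 November 2062

November 2062 begins on a Wednesday, so the first Sunday is November 5 (4 days later).
The 4th Sunday is 3 weeks later: 5 + 21 = 26.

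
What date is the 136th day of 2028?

15 May 2028

January has 31 days (136 − 31 = 105 remain).
February has 29 days (105 − 29 = 76 remain).
March has 31 days (76 − 31 = 45 remain).
April has 30 days (45 − 30 = 15 remain).
15 into May → May 15.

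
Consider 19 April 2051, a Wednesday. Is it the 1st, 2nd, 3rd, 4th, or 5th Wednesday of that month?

Day 19 falls in week ⌈19/7⌉ of the month.
Days 1–7 hold the 1st Wednesday, 8–14 the 2nd, 15–21 the 3rd, 22–28 the 4th, 29–31 the 5th.
19 is in the range for the 3rd.

3rd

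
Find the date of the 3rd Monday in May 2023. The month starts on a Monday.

May 2023 begins on a Monday, so the first Monday is May 1.
The 3rd Monday is 2 weeks later: 1 + 14 = 15.

15 May 2023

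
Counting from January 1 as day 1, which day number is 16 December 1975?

Days in months before December: 31 + 28 + 31 + 30 + 31 + 30 + 31 + 31 + 30 + 31 + 30 = 334.
Plus 16 days into December → day 350.

350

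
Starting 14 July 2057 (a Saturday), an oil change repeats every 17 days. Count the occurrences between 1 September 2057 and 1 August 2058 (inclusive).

Occurrences land 17·i days after 14 July 2057 for i = 0, 1, 2, …
1 September 2057 is 49 days after the start; 49 ÷ 17 = 2 remainder 15; since the remainder is 15, round up to i = 3. First occurrence in the window: #4 on 3 September 2057 (3×17 = 51 days in).
1 August 2058 is 383 days after the start; 383 ÷ 17 = 22 remainder 9. Last occurrence in the window: #23 on 23 July 2058.
Occurrences #4 through #23: 20 in total.

20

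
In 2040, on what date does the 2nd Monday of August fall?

August 2040 begins on a Wednesday, so the first Monday is August 6 (5 days later).
The 2nd Monday is 1 weeks later: 6 + 7 = 13.

2040-08-13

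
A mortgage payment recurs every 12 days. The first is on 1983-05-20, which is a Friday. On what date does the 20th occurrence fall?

1984-01-03

The 20th occurrence is 19 intervals after the first: 19 × 12 = 228 days after 1983-05-20.
May has 31 days — 11 days to the end of May leaves 217.
June has 30 days (187 left).
July has 31 days (156 left).
August has 31 days (125 left).
September has 30 days (95 left).
October has 31 days (64 left).
November has 30 days (34 left).
December has 31 days (3 left).
3 days into January → 1984-01-03.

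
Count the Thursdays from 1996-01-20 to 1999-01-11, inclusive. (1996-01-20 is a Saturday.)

155

1996-01-20 is a Saturday; the first Thursday on or after it is 1996-01-25 (5 days later).
From 1996-01-25 to 1999-01-11: 341 + 365 + 365 + 11 = 1082 days (rest of 1996, 1997, 1998, to 1999-01-11 in 1999).
1082 ÷ 7 = 154 full weeks with remainder 4, so 154 more Thursdays after the first → 155.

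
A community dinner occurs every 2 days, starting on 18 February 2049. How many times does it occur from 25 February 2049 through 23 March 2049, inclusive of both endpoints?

Occurrences land 2·i days after 18 February 2049 for i = 0, 1, 2, …
25 February 2049 is 7 days after the start; 7 ÷ 2 = 3 remainder 1; since the remainder is 1, round up to i = 4. First occurrence in the window: #5 on 26 February 2049 (4×2 = 8 days in).
23 March 2049 is 33 days after the start; 33 ÷ 2 = 16 remainder 1. Last occurrence in the window: #17 on 22 March 2049.
Occurrences #5 through #17: 13 in total.

13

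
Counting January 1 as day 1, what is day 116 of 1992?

April 25, 1992

January has 31 days (116 − 31 = 85 remain).
February has 29 days (85 − 29 = 56 remain).
March has 31 days (56 − 31 = 25 remain).
25 into April → April 25.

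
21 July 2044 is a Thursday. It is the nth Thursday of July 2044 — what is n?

3rd

Day 21 falls in week ⌈21/7⌉ of the month.
Days 1–7 hold the 1st Thursday, 8–14 the 2nd, 15–21 the 3rd, 22–28 the 4th, 29–31 the 5th.
21 is in the range for the 3rd.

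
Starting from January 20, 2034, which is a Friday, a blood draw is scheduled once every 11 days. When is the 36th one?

The 36th occurrence is 35 intervals after the first: 35 × 11 = 385 days after January 20, 2034.
January has 31 days — 11 days to the end of January leaves 374.
February has 28 days (346 left).
March has 31 days (315 left).
April has 30 days (285 left).
May has 31 days (254 left).
June has 30 days (224 left).
July has 31 days (193 left).
August has 31 days (162 left).
September has 30 days (132 left).
October has 31 days (101 left).
November has 30 days (71 left).
December has 31 days (40 left).
January has 31 days (9 left).
9 days into February → February 9, 2035.

February 9, 2035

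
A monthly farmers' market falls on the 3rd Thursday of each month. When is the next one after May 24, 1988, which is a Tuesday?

May 1988 starts on a Sunday; its first Thursday is the 5th, so the 3rd Thursday is the 19th — May 19, 1988.
That is not after May 24, 1988, so look at June 1988.
June 1988 starts on a Wednesday; its first Thursday is the 2nd, so the 3rd Thursday is the 16th — June 16, 1988.

June 16, 1988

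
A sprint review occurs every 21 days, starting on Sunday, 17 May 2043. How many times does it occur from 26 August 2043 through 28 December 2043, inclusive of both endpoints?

6

Occurrences land 21·i days after 17 May 2043 for i = 0, 1, 2, …
26 August 2043 is 101 days after the start; 101 ÷ 21 = 4 remainder 17; since the remainder is 17, round up to i = 5. First occurrence in the window: #6 on 30 August 2043 (5×21 = 105 days in).
28 December 2043 is 225 days after the start; 225 ÷ 21 = 10 remainder 15. Last occurrence in the window: #11 on 13 December 2043.
Occurrences #6 through #11: 6 in total.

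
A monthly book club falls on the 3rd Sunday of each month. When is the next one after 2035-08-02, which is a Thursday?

2035-08-19

August 2035 starts on a Wednesday; its first Sunday is the 5th, so the 3rd Sunday is the 19th — 2035-08-19.
2035-08-19 is after 2035-08-02, so that is the next one.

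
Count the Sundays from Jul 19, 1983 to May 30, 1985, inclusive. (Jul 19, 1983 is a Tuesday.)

Jul 19, 1983 is a Tuesday; the first Sunday on or after it is Jul 24, 1983 (5 days later).
From Jul 24, 1983 to May 30, 1985: 160 + 366 + 150 = 676 days (rest of 1983, 1984, to May 30, 1985 in 1985).
676 ÷ 7 = 96 full weeks with remainder 4, so 96 more Sundays after the first → 97.

97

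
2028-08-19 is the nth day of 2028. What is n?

Days in months before August: 31 + 29 + 31 + 30 + 31 + 30 + 31 = 213.
Plus 19 days into August → day 232.

232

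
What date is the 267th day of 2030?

January has 31 days (267 − 31 = 236 remain).
February has 28 days (236 − 28 = 208 remain).
March has 31 days (208 − 31 = 177 remain).
April has 30 days (177 − 30 = 147 remain).
May has 31 days (147 − 31 = 116 remain).
June has 30 days (116 − 30 = 86 remain).
July has 31 days (86 − 31 = 55 remain).
August has 31 days (55 − 31 = 24 remain).
24 into September → September 24.

September 24, 2030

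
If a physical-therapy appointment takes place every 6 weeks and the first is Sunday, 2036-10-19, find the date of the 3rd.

2037-01-11

The 3rd occurrence is 2 intervals after the first: 2 × 42 = 84 days after 2036-10-19.
October has 31 days — 12 days to the end of October leaves 72.
November has 30 days (42 left).
December has 31 days (11 left).
11 days into January → 2037-01-11.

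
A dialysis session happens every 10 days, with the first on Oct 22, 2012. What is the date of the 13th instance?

The 13th occurrence is 12 intervals after the first: 12 × 10 = 120 days after Oct 22, 2012.
Oct has 31 days — 9 days to the end of Oct leaves 111.
Nov has 30 days (81 left).
Dec has 31 days (50 left).
Jan has 31 days (19 left).
19 days into Feb → Feb 19, 2013.

Feb 19, 2013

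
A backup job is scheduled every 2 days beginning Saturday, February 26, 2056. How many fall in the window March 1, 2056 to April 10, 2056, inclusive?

Occurrences land 2·i days after February 26, 2056 for i = 0, 1, 2, …
March 1, 2056 is 4 days after the start; 4 ÷ 2 = 2 remainder 0. First occurrence in the window: #3 on March 1, 2056 (2×2 = 4 days in).
April 10, 2056 is 44 days after the start; 44 ÷ 2 = 22 remainder 0. Last occurrence in the window: #23 on April 10, 2056.
Occurrences #3 through #23: 21 in total.

21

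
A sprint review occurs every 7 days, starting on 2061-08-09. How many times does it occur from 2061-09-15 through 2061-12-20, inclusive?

14

Occurrences land 7·i days after 2061-08-09 for i = 0, 1, 2, …
2061-09-15 is 37 days after the start; 37 ÷ 7 = 5 remainder 2; since the remainder is 2, round up to i = 6. First occurrence in the window: #7 on 2061-09-20 (6×7 = 42 days in).
2061-12-20 is 133 days after the start; 133 ÷ 7 = 19 remainder 0. Last occurrence in the window: #20 on 2061-12-20.
Occurrences #7 through #20: 14 in total.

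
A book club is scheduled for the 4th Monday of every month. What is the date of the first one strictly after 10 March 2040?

March 2040 starts on a Thursday; its first Monday is the 5th, so the 4th Monday is the 26th — 26 March 2040.
26 March 2040 is after 10 March 2040, so that is the next one.

26 March 2040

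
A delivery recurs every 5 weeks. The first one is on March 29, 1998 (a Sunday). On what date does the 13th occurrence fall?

The 13th occurrence is 12 intervals after the first: 12 × 35 = 420 days after March 29, 1998.
March has 31 days — 2 days to the end of March leaves 418.
From end of March to end of 1998 is 275 days (143 left).
January has 31 days (112 left).
February has 28 days (84 left).
March has 31 days (53 left).
April has 30 days (23 left).
23 days into May → May 23, 1999.

May 23, 1999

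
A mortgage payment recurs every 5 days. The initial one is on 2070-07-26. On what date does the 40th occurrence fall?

The 40th occurrence is 39 intervals after the first: 39 × 5 = 195 days after 2070-07-26.
July has 31 days — 5 days to the end of July leaves 190.
August has 31 days (159 left).
September has 30 days (129 left).
October has 31 days (98 left).
November has 30 days (68 left).
December has 31 days (37 left).
January has 31 days (6 left).
6 days into February → 2071-02-06.

2071-02-06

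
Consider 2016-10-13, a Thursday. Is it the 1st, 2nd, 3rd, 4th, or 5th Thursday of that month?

Day 13 falls in week ⌈13/7⌉ of the month.
Days 1–7 hold the 1st Thursday, 8–14 the 2nd, 15–21 the 3rd, 22–28 the 4th, 29–31 the 5th.
13 is in the range for the 2nd.

2nd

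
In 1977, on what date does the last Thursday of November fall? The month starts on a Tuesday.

November 1977 begins on a Tuesday, so the first Thursday is November 3 (2 days later).
November 1977 has 30 days. Adding weeks: 3, 10, 17, 24 — the last one ≤ 30 is the 24th.

November 24, 1977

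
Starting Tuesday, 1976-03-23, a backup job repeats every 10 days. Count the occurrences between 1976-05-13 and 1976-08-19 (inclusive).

Occurrences land 10·i days after 1976-03-23 for i = 0, 1, 2, …
1976-05-13 is 51 days after the start; 51 ÷ 10 = 5 remainder 1; since the remainder is 1, round up to i = 6. First occurrence in the window: #7 on 1976-05-22 (6×10 = 60 days in).
1976-08-19 is 149 days after the start; 149 ÷ 10 = 14 remainder 9. Last occurrence in the window: #15 on 1976-08-10.
Occurrences #7 through #15: 9 in total.

9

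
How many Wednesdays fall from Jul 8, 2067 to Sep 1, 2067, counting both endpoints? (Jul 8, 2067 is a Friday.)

Jul 8, 2067 is a Friday; the first Wednesday on or after it is Jul 13, 2067 (5 days later).
From Jul 13, 2067 to Sep 1, 2067: 18 + 31 + 1 = 50 days (rest of Jul, Aug, Sep).
50 ÷ 7 = 7 full weeks with remainder 1, so 7 more Wednesdays after the first → 8.

8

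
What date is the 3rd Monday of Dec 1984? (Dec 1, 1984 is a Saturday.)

Dec 17, 1984

Dec 1984 begins on a Saturday, so the first Monday is Dec 3 (2 days later).
The 3rd Monday is 2 weeks later: 3 + 14 = 17.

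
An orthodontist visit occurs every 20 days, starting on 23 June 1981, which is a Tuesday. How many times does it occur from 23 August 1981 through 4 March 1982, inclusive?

9

Occurrences land 20·i days after 23 June 1981 for i = 0, 1, 2, …
23 August 1981 is 61 days after the start; 61 ÷ 20 = 3 remainder 1; since the remainder is 1, round up to i = 4. First occurrence in the window: #5 on 11 September 1981 (4×20 = 80 days in).
4 March 1982 is 254 days after the start; 254 ÷ 20 = 12 remainder 14. Last occurrence in the window: #13 on 18 February 1982.
Occurrences #5 through #13: 9 in total.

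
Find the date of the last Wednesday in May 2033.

May 25, 2033

The first Wednesday of May 2033 is May 4.
May 2033 has 31 days. Adding weeks: 4, 11, 18, 25 — the last one ≤ 31 is the 25th.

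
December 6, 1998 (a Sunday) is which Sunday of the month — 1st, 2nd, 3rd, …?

Day 6 falls in week ⌈6/7⌉ of the month.
Days 1–7 hold the 1st Sunday, 8–14 the 2nd, 15–21 the 3rd, 22–28 the 4th, 29–31 the 5th.
6 is in the range for the 1st.

1st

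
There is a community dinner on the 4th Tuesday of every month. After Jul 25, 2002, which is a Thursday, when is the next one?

Aug 27, 2002

Jul 2002 starts on a Monday; its first Tuesday is the 2nd, so the 4th Tuesday is the 23rd — Jul 23, 2002.
That is not after Jul 25, 2002, so look at Aug 2002.
Aug 2002 starts on a Thursday; its first Tuesday is the 6th, so the 4th Tuesday is the 27th — Aug 27, 2002.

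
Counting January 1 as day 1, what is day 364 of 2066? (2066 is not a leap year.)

30 December 2066

January has 31 days (364 − 31 = 333 remain).
February has 28 days (333 − 28 = 305 remain).
March has 31 days (305 − 31 = 274 remain).
April has 30 days (274 − 30 = 244 remain).
May has 31 days (244 − 31 = 213 remain).
June has 30 days (213 − 30 = 183 remain).
July has 31 days (183 − 31 = 152 remain).
August has 31 days (152 − 31 = 121 remain).
September has 30 days (121 − 30 = 91 remain).
October has 31 days (91 − 31 = 60 remain).
November has 30 days (60 − 30 = 30 remain).
30 into December → December 30.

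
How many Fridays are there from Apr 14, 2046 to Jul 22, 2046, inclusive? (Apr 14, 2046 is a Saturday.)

14

Apr 14, 2046 is a Saturday; the first Friday on or after it is Apr 20, 2046 (6 days later).
From Apr 20, 2046 to Jul 22, 2046: 10 + 31 + 30 + 22 = 93 days (rest of Apr, May, Jun, Jul).
93 ÷ 7 = 13 full weeks with remainder 2, so 13 more Fridays after the first → 14.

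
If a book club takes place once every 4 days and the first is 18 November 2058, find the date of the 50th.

2 June 2059

The 50th occurrence is 49 intervals after the first: 49 × 4 = 196 days after 18 November 2058.
November has 30 days — 12 days to the end of November leaves 184.
December has 31 days (153 left).
January has 31 days (122 left).
February has 28 days (94 left).
March has 31 days (63 left).
April has 30 days (33 left).
May has 31 days (2 left).
2 days into June → 2 June 2059.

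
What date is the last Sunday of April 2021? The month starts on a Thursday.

2021-04-25

April 2021 begins on a Thursday, so the first Sunday is April 4 (3 days later).
April 2021 has 30 days. Adding weeks: 4, 11, 18, 25 — the last one ≤ 30 is the 25th.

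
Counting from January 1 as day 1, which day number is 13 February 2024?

44

Days in months before February: 31 = 31.
Plus 13 days into February → day 44.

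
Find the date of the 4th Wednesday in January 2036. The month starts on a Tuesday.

January 2036 begins on a Tuesday, so the first Wednesday is January 2 (1 day later).
The 4th Wednesday is 3 weeks later: 2 + 21 = 23.

23 January 2036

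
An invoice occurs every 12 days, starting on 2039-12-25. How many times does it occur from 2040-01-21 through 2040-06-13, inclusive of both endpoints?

Occurrences land 12·i days after 2039-12-25 for i = 0, 1, 2, …
2040-01-21 is 27 days after the start; 27 ÷ 12 = 2 remainder 3; since the remainder is 3, round up to i = 3. First occurrence in the window: #4 on 2040-01-30 (3×12 = 36 days in).
2040-06-13 is 171 days after the start; 171 ÷ 12 = 14 remainder 3. Last occurrence in the window: #15 on 2040-06-10.
Occurrences #4 through #15: 12 in total.

12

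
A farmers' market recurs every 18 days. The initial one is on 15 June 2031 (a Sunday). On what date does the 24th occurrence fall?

The 24th occurrence is 23 intervals after the first: 23 × 18 = 414 days after 15 June 2031.
June has 30 days — 15 days to the end of June leaves 399.
July has 31 days (368 left).
August has 31 days (337 left).
September has 30 days (307 left).
October has 31 days (276 left).
November has 30 days (246 left).
December has 31 days (215 left).
January has 31 days (184 left).
February has 29 days (155 left).
March has 31 days (124 left).
April has 30 days (94 left).
May has 31 days (63 left).
June has 30 days (33 left).
July has 31 days (2 left).
2 days into August → 2 August 2032.

2 August 2032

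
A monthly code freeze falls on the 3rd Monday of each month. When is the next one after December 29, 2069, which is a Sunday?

December 2069 starts on a Sunday; its first Monday is the 2nd, so the 3rd Monday is the 16th — December 16, 2069.
That is not after December 29, 2069, so look at January 2070.
January 2070 starts on a Wednesday; its first Monday is the 6th, so the 3rd Monday is the 20th — January 20, 2070.

January 20, 2070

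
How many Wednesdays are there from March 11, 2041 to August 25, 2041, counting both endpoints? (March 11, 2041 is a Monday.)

March 11, 2041 is a Monday; the first Wednesday on or after it is March 13, 2041 (2 days later).
From March 13, 2041 to August 25, 2041: 18 + 30 + 31 + 30 + 31 + 25 = 165 days (rest of March, April, May, June, July, August).
165 ÷ 7 = 23 full weeks with remainder 4, so 23 more Wednesdays after the first → 24.

24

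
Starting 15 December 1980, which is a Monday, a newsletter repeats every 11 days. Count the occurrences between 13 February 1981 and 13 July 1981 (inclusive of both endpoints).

Occurrences land 11·i days after 15 December 1980 for i = 0, 1, 2, …
13 February 1981 is 60 days after the start; 60 ÷ 11 = 5 remainder 5; since the remainder is 5, round up to i = 6. First occurrence in the window: #7 on 19 February 1981 (6×11 = 66 days in).
13 July 1981 is 210 days after the start; 210 ÷ 11 = 19 remainder 1. Last occurrence in the window: #20 on 12 July 1981.
Occurrences #7 through #20: 14 in total.

14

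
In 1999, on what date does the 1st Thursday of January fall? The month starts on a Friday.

January 1999 begins on a Friday, so the first Thursday is January 7 (6 days later).

1999-01-07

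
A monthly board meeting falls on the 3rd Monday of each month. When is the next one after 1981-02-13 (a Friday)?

February 1981 starts on a Sunday; its first Monday is the 2nd, so the 3rd Monday is the 16th — 1981-02-16.
1981-02-16 is after 1981-02-13, so that is the next one.

1981-02-16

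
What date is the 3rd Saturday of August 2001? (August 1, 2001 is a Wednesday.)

August 2001 begins on a Wednesday, so the first Saturday is August 4 (3 days later).
The 3rd Saturday is 2 weeks later: 4 + 14 = 18.

August 18, 2001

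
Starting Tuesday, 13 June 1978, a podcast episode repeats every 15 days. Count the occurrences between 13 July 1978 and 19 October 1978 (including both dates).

Occurrences land 15·i days after 13 June 1978 for i = 0, 1, 2, …
13 July 1978 is 30 days after the start; 30 ÷ 15 = 2 remainder 0. First occurrence in the window: #3 on 13 July 1978 (2×15 = 30 days in).
19 October 1978 is 128 days after the start; 128 ÷ 15 = 8 remainder 8. Last occurrence in the window: #9 on 11 October 1978.
Occurrences #3 through #9: 7 in total.

7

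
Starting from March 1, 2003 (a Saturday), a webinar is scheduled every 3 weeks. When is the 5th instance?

May 24, 2003

The 5th occurrence is 4 intervals after the first: 4 × 21 = 84 days after March 1, 2003.
March has 31 days — 30 days to the end of March leaves 54.
April has 30 days (24 left).
24 days into May → May 24, 2003.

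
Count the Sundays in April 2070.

4

1 April 2070 is a Tuesday; the first Sunday on or after it is 6 April 2070 (5 days later).
From 6 April 2070 to 30 April 2070 is 30 − 6 = 24 days.
24 ÷ 7 = 3 full weeks with remainder 3, so 3 more Sundays after the first → 4.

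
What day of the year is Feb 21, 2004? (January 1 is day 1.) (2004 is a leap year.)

52

Days in months before Feb: 31 = 31.
Plus 21 days into Feb → day 52.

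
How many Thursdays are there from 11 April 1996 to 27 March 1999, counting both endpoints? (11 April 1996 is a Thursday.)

11 April 1996 is a Thursday; the first Thursday on or after it is 11 April 1996.
From 11 April 1996 to 27 March 1999: 264 + 365 + 365 + 86 = 1080 days (rest of 1996, 1997, 1998, to 27 March 1999 in 1999).
1080 ÷ 7 = 154 full weeks with remainder 2, so 154 more Thursdays after the first → 155.

155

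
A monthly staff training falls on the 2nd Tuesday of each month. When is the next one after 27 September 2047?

September 2047 starts on a Sunday; its first Tuesday is the 3rd, so the 2nd Tuesday is the 10th — 10 September 2047.
That is not after 27 September 2047, so look at October 2047.
October 2047 starts on a Tuesday; its first Tuesday is the 1st, so the 2nd Tuesday is the 8th — 8 October 2047.

8 October 2047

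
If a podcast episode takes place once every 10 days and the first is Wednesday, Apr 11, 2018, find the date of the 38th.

Apr 16, 2019

The 38th occurrence is 37 intervals after the first: 37 × 10 = 370 days after Apr 11, 2018.
Apr has 30 days — 19 days to the end of Apr leaves 351.
May has 31 days (320 left).
Jun has 30 days (290 left).
Jul has 31 days (259 left).
Aug has 31 days (228 left).
Sep has 30 days (198 left).
Oct has 31 days (167 left).
Nov has 30 days (137 left).
Dec has 31 days (106 left).
Jan has 31 days (75 left).
Feb has 28 days (47 left).
Mar has 31 days (16 left).
16 days into Apr → Apr 16, 2019.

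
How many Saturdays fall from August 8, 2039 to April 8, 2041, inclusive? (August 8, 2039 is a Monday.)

August 8, 2039 is a Monday; the first Saturday on or after it is August 13, 2039 (5 days later).
From August 13, 2039 to April 8, 2041: 140 + 366 + 98 = 604 days (rest of 2039, 2040, to April 8, 2041 in 2041).
604 ÷ 7 = 86 full weeks with remainder 2, so 86 more Saturdays after the first → 87.

87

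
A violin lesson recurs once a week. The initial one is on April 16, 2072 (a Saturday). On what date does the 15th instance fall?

July 23, 2072

The 15th occurrence is 14 intervals after the first: 14 × 7 = 98 days after April 16, 2072.
April has 30 days — 14 days to the end of April leaves 84.
May has 31 days (53 left).
June has 30 days (23 left).
23 days into July → July 23, 2072.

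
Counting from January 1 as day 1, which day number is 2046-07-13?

194

Days in months before July: 31 + 28 + 31 + 30 + 31 + 30 = 181.
Plus 13 days into July → day 194.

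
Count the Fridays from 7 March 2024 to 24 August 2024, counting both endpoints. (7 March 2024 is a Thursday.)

7 March 2024 is a Thursday; the first Friday on or after it is 8 March 2024 (1 day later).
From 8 March 2024 to 24 August 2024: 23 + 30 + 31 + 30 + 31 + 24 = 169 days (rest of March, April, May, June, July, August).
169 ÷ 7 = 24 full weeks with remainder 1, so 24 more Fridays after the first → 25.

25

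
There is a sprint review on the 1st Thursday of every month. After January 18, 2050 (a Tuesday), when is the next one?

February 3, 2050

January 2050 starts on a Saturday, so its 1st Thursday is January 6, 2050 (5 days in).
That is not after January 18, 2050, so look at February 2050.
February 2050 starts on a Tuesday, so its 1st Thursday is February 3, 2050 (2 days in).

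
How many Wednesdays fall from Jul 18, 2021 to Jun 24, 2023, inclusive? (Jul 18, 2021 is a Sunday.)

101

Jul 18, 2021 is a Sunday; the first Wednesday on or after it is Jul 21, 2021 (3 days later).
From Jul 21, 2021 to Jun 24, 2023: 163 + 365 + 175 = 703 days (rest of 2021, 2022, to Jun 24, 2023 in 2023).
703 ÷ 7 = 100 full weeks with remainder 3, so 100 more Wednesdays after the first → 101.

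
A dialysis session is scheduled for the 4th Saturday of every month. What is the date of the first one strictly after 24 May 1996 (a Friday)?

May 1996 starts on a Wednesday; its first Saturday is the 4th, so the 4th Saturday is the 25th — 25 May 1996.
25 May 1996 is after 24 May 1996, so that is the next one.

25 May 1996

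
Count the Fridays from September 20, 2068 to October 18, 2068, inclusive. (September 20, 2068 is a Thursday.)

4

September 20, 2068 is a Thursday; the first Friday on or after it is September 21, 2068 (1 day later).
From September 21, 2068 to October 18, 2068: 9 + 18 = 27 days (rest of September, October).
27 ÷ 7 = 3 full weeks with remainder 6, so 3 more Fridays after the first → 4.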